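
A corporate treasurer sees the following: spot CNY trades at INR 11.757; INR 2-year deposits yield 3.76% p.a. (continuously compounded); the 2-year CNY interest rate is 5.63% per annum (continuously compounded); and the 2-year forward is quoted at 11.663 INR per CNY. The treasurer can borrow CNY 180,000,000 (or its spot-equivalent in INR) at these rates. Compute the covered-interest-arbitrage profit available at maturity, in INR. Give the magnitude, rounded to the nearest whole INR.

T = 2 years.
Route A — deposit CNY, sell forward: 180,000,000 × 1.119184169734 × 11.663 = INR 2,349,548,094.89.
Route B — convert at spot, deposit INR: 180,000,000 × 11.757 × 1.078099749274 = INR 2,281,539,375.40.
The quoted forward overvalues CNY, so borrow INR, buy CNY at spot, deposit the CNY at 5.63%, and sell the proceeds forward at 11.663.
Profit = 2,349,548,094.89 − 2,281,539,375.40 = INR 68,008,719.

INR 68,008,719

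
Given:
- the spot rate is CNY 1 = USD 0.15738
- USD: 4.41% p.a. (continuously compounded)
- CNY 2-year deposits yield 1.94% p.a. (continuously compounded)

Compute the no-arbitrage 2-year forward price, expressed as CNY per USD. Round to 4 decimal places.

T = 2 years.
USD accumulates by e^(0.0441×2) = 1.0922065.
CNY growth factor: e^(0.0194×2) = 1.0395626.
So F = 0.15738 × 1.0922065 / 1.0395626 = 0.1653498 (USD/CNY).
Invert for CNY per USD: 1 / 0.1653498 = 6.0478.

6.0478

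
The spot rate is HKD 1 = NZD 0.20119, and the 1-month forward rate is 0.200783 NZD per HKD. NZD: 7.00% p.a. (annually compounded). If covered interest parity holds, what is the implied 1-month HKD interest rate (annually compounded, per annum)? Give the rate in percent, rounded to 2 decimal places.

T = 1/12 years.
By CIP, F/S equals the NZD-to-HKD growth ratio: 0.200783/0.20119 = 0.9979770.
NZD growth factor: (1 + 0.0700)^(1/12) = 1.0056541.
Hence g_HKD = 1.0076927.
Annualise: 1.0076927^(12/1) − 1 = 0.096320 = 9.63%.

9.63%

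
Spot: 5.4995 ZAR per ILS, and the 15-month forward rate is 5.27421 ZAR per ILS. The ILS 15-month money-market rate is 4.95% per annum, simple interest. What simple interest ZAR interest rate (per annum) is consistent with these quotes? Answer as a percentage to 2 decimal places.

T = 15/12 years.
CIP gives F = S · g_ZAR/g_ILS, so g_ZAR/g_ILS = 5.27421/5.4995 = 0.9590345.
ILS growth factor: 1 + 0.0495×15/12 = 1.061875.
So the ZAR growth factor = 1.0183748.
(1.0183748 − 1)/T = 0.014700, i.e. 1.47%.

1.47%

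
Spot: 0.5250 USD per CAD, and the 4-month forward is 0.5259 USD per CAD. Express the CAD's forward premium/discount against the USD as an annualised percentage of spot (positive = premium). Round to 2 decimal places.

T = 4/12 years.
Period premium: (0.5259 − 0.525)/0.525 = 0.0017143.
Per annum: 0.0017143 / (4/12) = 0.005143 = 0.51%.

+0.51%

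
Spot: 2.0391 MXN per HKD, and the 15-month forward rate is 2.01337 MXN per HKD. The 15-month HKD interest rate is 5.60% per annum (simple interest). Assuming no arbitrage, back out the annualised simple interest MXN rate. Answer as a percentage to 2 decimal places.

4.52%

T = 15/12 years.
F/S = 2.01337/2.0391 = 0.9873817 = (growth of MXN) / (growth of HKD).
The HKD side grows by 1 + 0.0560×15/12 = 1.070000.
So the MXN growth factor = 1.0564984.
(1.0564984 − 1)/T = 0.045199, i.e. 4.52%.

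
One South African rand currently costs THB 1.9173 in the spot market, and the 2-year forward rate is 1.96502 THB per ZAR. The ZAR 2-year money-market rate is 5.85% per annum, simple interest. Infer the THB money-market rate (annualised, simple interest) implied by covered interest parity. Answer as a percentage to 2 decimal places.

T = 2 years.
F/S = 1.96502/1.9173 = 1.0248892 = (growth of THB) / (growth of ZAR).
The ZAR side grows by 1 + 0.0585×2 = 1.117000.
So the THB growth factor = 1.1448012.
r = (1.1448012 − 1)/2 = 0.072401 → 7.24%.

7.24%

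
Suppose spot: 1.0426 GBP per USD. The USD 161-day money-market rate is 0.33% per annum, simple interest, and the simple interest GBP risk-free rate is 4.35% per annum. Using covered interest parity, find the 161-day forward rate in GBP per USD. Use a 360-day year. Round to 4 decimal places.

1.0613

T = 161/360 years.
GBP growth factor: 1 + 0.0435×161/360 = 1.0194542.
Growth of 1 USD over T: 1 + 0.0033×161/360 = 1.0014758.
Forward (GBP per USD) = 1.0426 × 1.0194542 / 1.0014758 = 1.061317.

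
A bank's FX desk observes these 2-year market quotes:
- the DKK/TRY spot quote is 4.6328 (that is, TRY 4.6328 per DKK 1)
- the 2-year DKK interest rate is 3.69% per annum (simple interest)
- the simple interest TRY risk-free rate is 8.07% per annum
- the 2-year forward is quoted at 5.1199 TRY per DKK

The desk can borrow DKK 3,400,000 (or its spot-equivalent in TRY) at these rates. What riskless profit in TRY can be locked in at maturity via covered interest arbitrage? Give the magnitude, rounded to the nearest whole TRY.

TRY 398,530

T = 2 years.
Route A — deposit DKK, sell forward: 3,400,000 × 1.073800 × 5.1199 = TRY 18,692,345.31.
Route B — convert at spot, deposit TRY: 3,400,000 × 4.6328 × 1.161400 = TRY 18,293,815.33.
The quoted forward overvalues DKK, so borrow TRY, buy DKK at spot, deposit the DKK at 3.69%, and sell the proceeds forward at 5.1199.
Arbitrage profit = |18,692,345.31 − 18,293,815.33| = TRY 398,530.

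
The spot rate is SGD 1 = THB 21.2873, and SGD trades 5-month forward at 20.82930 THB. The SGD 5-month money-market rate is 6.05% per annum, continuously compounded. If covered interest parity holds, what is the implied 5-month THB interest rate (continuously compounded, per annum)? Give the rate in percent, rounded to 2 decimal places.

T = 5/12 years.
F/S = 20.8293/21.2873 = 0.9784848 = (growth of THB) / (growth of SGD).
The SGD side grows by e^(0.0605×5/12) = 1.0255288.
So the THB growth factor = 1.0034643.
Take logs: ln 1.0034643 / (5/12) = 0.008300, so 0.83%.

0.83%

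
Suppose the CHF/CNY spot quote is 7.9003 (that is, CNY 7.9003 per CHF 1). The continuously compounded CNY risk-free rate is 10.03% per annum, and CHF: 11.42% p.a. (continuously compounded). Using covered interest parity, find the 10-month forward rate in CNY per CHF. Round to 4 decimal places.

T = 10/12 years.
Growth of 1 CNY over T: e^(0.1003×10/12) = 1.0871758.
CHF accumulates by e^(0.1142×10/12) = 1.0998421.
So F = 7.9003 × 1.0871758 / 1.0998421 = 7.809316 (CNY/CHF).

7.8093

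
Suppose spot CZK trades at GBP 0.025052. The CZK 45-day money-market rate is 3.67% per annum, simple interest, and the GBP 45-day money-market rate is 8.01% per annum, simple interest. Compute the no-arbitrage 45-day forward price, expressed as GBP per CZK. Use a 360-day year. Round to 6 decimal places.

T = 45/360 years.
Growth of 1 GBP over T: 1 + 0.0801×45/360 = 1.0100125.
CZK accumulates by 1 + 0.0367×45/360 = 1.0045875.
So F = 0.025052 × 1.0100125 / 1.0045875 = 0.02518729 (GBP/CZK).

0.025187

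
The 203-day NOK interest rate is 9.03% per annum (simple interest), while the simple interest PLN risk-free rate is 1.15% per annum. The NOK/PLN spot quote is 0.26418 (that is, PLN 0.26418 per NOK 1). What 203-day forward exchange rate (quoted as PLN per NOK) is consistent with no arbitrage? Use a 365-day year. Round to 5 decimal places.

0.25316

T = 203/365 years.
Growth of 1 PLN over T: 1 + 0.0115×203/365 = 1.0063959.
NOK accumulates by 1 + 0.0903×203/365 = 1.0502216.
CIP: F = S · (grow PLN)/(grow NOK) = 0.26418 × 1.0063959/1.0502216 = 0.2531558 PLN per NOK.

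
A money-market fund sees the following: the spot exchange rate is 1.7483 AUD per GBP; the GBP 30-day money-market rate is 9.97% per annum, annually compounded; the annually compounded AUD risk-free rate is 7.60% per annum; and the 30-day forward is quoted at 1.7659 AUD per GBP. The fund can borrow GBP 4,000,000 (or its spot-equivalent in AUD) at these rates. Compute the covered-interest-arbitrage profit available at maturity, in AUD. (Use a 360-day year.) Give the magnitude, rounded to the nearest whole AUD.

T = 30/360 years.
Keep in GBP, deliver into the forward: 4,000,000·1.007951229·1.7659 = AUD 7,119,764.30.
Swap to AUD now, deposit: 4,000,000·1.7483·1.006122874 = AUD 7,036,018.48.
The quoted forward overvalues GBP, so borrow AUD, buy GBP at spot, deposit the GBP at 9.97%, and sell the proceeds forward at 1.7659.
Arbitrage profit = |7,119,764.30 − 7,036,018.48| = AUD 83,746.

AUD 83,746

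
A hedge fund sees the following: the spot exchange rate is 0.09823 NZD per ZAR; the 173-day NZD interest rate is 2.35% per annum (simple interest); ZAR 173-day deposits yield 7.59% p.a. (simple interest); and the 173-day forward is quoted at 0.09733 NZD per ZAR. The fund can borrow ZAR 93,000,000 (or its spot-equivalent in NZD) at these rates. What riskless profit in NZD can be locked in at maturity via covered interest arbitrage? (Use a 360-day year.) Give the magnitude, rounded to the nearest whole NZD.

T = 173/360 years.
Invest the ZAR and cover forward: 93,000,000 × 1.036474167 × 0.09733 = NZD 9,381,842.85.
Convert at spot and invest in NZD: 93,000,000 × 0.09823 × 1.011293056 = NZD 9,238,556.47.
The quoted forward overvalues ZAR, so borrow NZD, buy ZAR at spot, deposit the ZAR at 7.59%, and sell the proceeds forward at 0.09733.
Profit = 9,381,842.85 − 9,238,556.47 = NZD 143,286.

NZD 143,286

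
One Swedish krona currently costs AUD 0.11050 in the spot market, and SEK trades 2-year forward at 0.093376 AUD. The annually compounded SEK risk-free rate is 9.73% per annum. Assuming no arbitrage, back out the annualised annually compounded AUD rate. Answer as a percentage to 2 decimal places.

0.87%

T = 2 years.
F/S = 0.093376/0.1105 = 0.8450317 = (growth of AUD) / (growth of SEK).
SEK growth factor: (1 + 0.0973)^2 = 1.2040673.
So the AUD growth factor = 1.017475.
Annualise: 1.017475^(1/2) − 1 = 0.008700 = 0.87%.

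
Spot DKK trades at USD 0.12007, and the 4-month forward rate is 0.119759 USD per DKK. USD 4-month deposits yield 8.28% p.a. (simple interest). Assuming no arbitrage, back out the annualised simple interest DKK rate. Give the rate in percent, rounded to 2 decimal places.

T = 4/12 years.
CIP gives F = S · g_USD/g_DKK, so g_USD/g_DKK = 0.119759/0.12007 = 0.9974098.
USD growth factor: 1 + 0.0828×4/12 = 1.027600.
So the DKK growth factor = 1.0302686.
r = (1.0302686 − 1)/(4/12) = 0.090806 → 9.08%.

9.08%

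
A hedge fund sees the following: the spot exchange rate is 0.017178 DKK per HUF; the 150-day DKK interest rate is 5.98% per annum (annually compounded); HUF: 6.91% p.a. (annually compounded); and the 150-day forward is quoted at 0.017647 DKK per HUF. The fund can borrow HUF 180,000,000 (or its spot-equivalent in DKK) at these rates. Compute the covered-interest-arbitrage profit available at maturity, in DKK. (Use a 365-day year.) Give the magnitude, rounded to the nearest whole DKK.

T = 150/365 years.
Invest the HUF and cover forward: 180,000,000 × 1.027839588 × 0.017647 = DKK 3,264,891.34.
Convert at spot and invest in DKK: 180,000,000 × 0.017178 × 1.024155714 = DKK 3,166,730.43.
The quoted forward overvalues HUF, so borrow DKK, buy HUF at spot, deposit the HUF at 6.91%, and sell the proceeds forward at 0.017647.
The gap between the two covered legs is DKK 98,161.

DKK 98,161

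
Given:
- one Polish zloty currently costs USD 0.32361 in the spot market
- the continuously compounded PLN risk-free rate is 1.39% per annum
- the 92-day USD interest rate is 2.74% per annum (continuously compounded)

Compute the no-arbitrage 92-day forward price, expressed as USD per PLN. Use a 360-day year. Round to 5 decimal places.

T = 92/360 years.
Growth of 1 USD over T: e^(0.0274×92/360) = 1.0070268.
PLN growth factor: e^(0.0139×92/360) = 1.0035585.
Forward (USD per PLN) = 0.32361 × 1.0070268 / 1.0035585 = 0.3247284.

0.32473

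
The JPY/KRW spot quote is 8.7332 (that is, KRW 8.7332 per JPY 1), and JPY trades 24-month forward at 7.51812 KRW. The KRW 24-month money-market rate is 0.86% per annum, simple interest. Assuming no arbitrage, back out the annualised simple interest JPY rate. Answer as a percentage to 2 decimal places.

T = 2 years.
CIP gives F = S · g_KRW/g_JPY, so g_KRW/g_JPY = 7.51812/8.7332 = 0.8608666.
KRW growth factor: 1 + 0.0086×2 = 1.017200.
Hence g_JPY = 1.181600.
r = (1.181600 − 1)/2 = 0.090800 → 9.08%.

9.08%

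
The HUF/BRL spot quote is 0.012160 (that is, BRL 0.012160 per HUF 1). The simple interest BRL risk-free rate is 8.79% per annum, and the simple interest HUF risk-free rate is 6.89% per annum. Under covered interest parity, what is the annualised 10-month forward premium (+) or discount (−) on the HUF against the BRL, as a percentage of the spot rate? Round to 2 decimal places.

T = 10/12 years.
CIP forward (BRL per HUF) = 0.01216 × 1.073250/1.0574167 = 0.012342079.
Annualised premium = (F − S)/S × (1/T) = (0.012342079 − 0.01216)/0.01216 ÷ (10/12) = 1.80%.

+1.80%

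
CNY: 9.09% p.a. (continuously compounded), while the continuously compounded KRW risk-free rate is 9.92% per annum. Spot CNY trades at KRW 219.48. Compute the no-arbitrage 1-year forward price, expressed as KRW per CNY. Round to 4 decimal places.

221.3093

T = 1 year.
Growth of 1 KRW over T: e^(0.0992×1) = 1.104287135.
Growth of 1 CNY over T: e^(0.0909×1) = 1.095159484.
CIP: F = S · (grow KRW)/(grow CNY) = 219.48 × 1.104287135/1.095159484 = 221.309265 KRW per CNY.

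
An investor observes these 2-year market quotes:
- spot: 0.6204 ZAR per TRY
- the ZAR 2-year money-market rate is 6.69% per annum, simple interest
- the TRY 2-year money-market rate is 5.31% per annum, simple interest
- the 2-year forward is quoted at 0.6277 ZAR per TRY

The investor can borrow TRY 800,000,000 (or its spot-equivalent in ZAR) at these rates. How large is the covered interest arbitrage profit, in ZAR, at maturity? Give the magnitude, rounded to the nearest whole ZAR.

ZAR 7,238,224

T = 2 years.
Route A — deposit TRY, sell forward: 800,000,000 × 1.106200 × 0.6277 = ZAR 555,489,392.00.
Route B — convert at spot, deposit ZAR: 800,000,000 × 0.6204 × 1.133800 = ZAR 562,727,616.00.
The quoted forward undervalues TRY, so borrow TRY, convert to ZAR at spot, deposit the ZAR at 6.69%, and buy TRY forward at 0.6277 to cover the loan.
Profit = 562,727,616.00 − 555,489,392.00 = ZAR 7,238,224.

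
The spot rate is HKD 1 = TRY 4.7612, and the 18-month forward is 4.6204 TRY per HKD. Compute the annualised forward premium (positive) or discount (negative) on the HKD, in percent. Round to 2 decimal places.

-1.97%

T = 18/12 years.
(F − S)/S = (4.6204 − 4.7612)/4.7612 = -0.0295724.
Annualise by dividing by T: -0.0295724 / (18/12) = -0.019715 → -1.97%.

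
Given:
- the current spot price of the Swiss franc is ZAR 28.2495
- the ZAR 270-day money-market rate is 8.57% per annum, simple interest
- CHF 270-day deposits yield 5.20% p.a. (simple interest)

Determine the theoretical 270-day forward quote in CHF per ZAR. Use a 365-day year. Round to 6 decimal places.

T = 270/365 years.
Growth of 1 ZAR over T: 1 + 0.0857×270/365 = 1.0633945.
Growth of 1 CHF over T: 1 + 0.0520×270/365 = 1.0384658.
So F = 28.2495 × 1.0633945 / 1.0384658 = 28.92764 (ZAR/CHF).
Quoted the other way: 1/28.92764 = 0.034569 CHF per ZAR.

0.034569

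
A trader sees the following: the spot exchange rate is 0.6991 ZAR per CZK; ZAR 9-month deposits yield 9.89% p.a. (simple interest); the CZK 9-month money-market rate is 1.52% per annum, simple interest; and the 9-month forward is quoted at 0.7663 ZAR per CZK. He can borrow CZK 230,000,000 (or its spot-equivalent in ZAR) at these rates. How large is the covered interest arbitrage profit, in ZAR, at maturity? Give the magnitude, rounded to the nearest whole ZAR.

T = 9/12 years.
Route A — deposit CZK, sell forward: 230,000,000 × 1.011400 × 0.7663 = ZAR 178,258,238.60.
Route B — convert at spot, deposit ZAR: 230,000,000 × 0.6991 × 1.074175 = ZAR 172,719,820.78.
The quoted forward overvalues CZK, so borrow ZAR, buy CZK at spot, deposit the CZK at 1.52%, and sell the proceeds forward at 0.7663.
Profit = 178,258,238.60 − 172,719,820.78 = ZAR 5,538,418.

ZAR 5,538,418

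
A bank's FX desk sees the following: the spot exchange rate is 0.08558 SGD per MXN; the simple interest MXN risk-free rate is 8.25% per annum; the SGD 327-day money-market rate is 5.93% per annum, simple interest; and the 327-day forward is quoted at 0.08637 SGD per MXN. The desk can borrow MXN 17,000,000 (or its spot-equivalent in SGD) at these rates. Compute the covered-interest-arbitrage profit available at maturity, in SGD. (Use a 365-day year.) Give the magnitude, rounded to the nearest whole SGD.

SGD 44,661

T = 327/365 years.
Keep in MXN, deliver into the forward: 17,000,000·1.073910959·0.08637 = SGD 1,576,812.72.
Swap to SGD now, deposit: 17,000,000·0.08558·1.053126301 = SGD 1,532,151.33.
The quoted forward overvalues MXN, so borrow SGD, buy MXN at spot, deposit the MXN at 8.25%, and sell the proceeds forward at 0.08637.
Arbitrage profit = |1,576,812.72 − 1,532,151.33| = SGD 44,661.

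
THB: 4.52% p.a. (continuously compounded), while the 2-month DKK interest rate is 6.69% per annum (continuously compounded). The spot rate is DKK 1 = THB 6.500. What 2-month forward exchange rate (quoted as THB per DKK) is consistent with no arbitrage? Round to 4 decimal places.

T = 2/12 years.
Growth of 1 THB over T: e^(0.0452×2/12) = 1.0075618.
DKK growth factor: e^(0.0669×2/12) = 1.0112124.
So F = 6.5 × 1.0075618 / 1.0112124 = 6.476534 (THB/DKK).

6.4765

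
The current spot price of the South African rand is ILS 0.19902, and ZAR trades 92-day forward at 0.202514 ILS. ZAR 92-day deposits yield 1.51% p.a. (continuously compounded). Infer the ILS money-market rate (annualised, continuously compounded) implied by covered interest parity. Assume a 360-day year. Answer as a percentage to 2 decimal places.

T = 92/360 years.
By CIP, F/S equals the ILS-to-ZAR growth ratio: 0.202514/0.19902 = 1.0175560.
The ZAR side grows by e^(0.0151×92/360) = 1.0038663.
So the ILS growth factor = 1.0214902.
r = ln(1.0214902)/(92/360) = 0.083201 → 8.32%.

8.32%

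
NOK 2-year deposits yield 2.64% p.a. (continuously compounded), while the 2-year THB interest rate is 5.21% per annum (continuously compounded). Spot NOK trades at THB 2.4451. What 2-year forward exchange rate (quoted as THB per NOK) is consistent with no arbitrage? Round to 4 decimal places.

T = 2 years.
Growth of 1 THB over T: e^(0.0521×2) = 1.1098224.
Growth of 1 NOK over T: e^(0.0264×2) = 1.0542188.
Forward (THB per NOK) = 2.4451 × 1.1098224 / 1.0542188 = 2.574064.

2.5741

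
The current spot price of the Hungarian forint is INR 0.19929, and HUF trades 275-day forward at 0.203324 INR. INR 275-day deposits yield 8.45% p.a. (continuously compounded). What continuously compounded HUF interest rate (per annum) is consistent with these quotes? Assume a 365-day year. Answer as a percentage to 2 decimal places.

T = 275/365 years.
By CIP, F/S equals the INR-to-HUF growth ratio: 0.203324/0.19929 = 1.0202419.
The INR side grows by e^(0.0845×275/365) = 1.0657347.
That pins the HUF growth at 1.0445902.
Take logs: ln 1.0445902 / (275/365) = 0.057902, so 5.79%.

5.79%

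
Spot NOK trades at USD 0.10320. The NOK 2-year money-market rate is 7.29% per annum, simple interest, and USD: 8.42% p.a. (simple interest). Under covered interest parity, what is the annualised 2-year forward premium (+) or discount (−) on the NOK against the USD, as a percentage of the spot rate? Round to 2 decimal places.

+0.99%

T = 2 years.
CIP forward (USD per NOK) = 0.1032 × 1.168400/1.145800 = 0.10523554.
(F − S)/S ÷ T = (0.10523554 − 0.1032)/0.1032/2 = 0.009862 → 0.99%.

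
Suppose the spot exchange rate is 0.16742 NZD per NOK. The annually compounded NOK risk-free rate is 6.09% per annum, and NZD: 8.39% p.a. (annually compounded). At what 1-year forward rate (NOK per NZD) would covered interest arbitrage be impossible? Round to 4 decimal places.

5.8463

T = 1 year.
NZD accumulates by (1 + 0.0839)^1 = 1.083900.
NOK accumulates by (1 + 0.0609)^1 = 1.060900.
So F = 0.16742 × 1.083900 / 1.060900 = 0.1710496 (NZD/NOK).
Invert for NOK per NZD: 1 / 0.1710496 = 5.8463.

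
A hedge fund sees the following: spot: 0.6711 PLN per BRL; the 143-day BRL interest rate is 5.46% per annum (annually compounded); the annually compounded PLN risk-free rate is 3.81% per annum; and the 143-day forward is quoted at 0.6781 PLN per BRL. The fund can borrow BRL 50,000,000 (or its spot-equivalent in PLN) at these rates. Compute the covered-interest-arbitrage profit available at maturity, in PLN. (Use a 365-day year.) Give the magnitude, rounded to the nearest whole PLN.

T = 143/365 years.
Invest the BRL and cover forward: 50,000,000 × 1.0210460847 × 0.6781 = PLN 34,618,567.50.
Convert at spot and invest in PLN: 50,000,000 × 0.6711 × 1.0147573453 = PLN 34,050,182.72.
The quoted forward overvalues BRL, so borrow PLN, buy BRL at spot, deposit the BRL at 5.46%, and sell the proceeds forward at 0.6781.
Arbitrage profit = |34,618,567.50 − 34,050,182.72| = PLN 568,385.

PLN 568,385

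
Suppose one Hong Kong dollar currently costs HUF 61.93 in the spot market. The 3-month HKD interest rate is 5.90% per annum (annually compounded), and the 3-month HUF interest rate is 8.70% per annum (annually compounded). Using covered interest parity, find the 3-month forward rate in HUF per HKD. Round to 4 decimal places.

62.3354

T = 3/12 years.
HUF accumulates by (1 + 0.0870)^(3/12) = 1.0210744.
Growth of 1 HKD over T: (1 + 0.0590)^(3/12) = 1.01443445.
CIP: F = S · (grow HUF)/(grow HKD) = 61.93 × 1.0210744/1.01443445 = 62.335361 HUF per HKD.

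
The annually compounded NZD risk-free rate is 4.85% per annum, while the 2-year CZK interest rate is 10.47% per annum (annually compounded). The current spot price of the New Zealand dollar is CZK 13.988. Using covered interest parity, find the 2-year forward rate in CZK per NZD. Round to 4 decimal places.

T = 2 years.
CZK growth factor: (1 + 0.1047)^2 = 1.22036209.
NZD growth factor: (1 + 0.0485)^2 = 1.09935225.
CIP: F = S · (grow CZK)/(grow NZD) = 13.988 × 1.22036209/1.09935225 = 15.527712 CZK per NZD.

15.5277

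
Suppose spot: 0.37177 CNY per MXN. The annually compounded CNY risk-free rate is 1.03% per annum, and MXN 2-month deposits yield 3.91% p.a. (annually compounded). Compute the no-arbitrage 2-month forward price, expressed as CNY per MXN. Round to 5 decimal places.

0.37003

T = 2/12 years.
CNY accumulates by (1 + 0.0103)^(2/12) = 1.0017093.
MXN growth factor: (1 + 0.0391)^(2/12) = 1.006413.
So F = 0.37177 × 1.0017093 / 1.006413 = 0.3700324 (CNY/MXN).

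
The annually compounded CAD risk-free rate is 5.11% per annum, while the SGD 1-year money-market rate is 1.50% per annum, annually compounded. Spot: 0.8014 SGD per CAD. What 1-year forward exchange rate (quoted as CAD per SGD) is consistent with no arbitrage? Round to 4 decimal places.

T = 1 year.
SGD growth factor: (1 + 0.0150)^1 = 1.015000.
Growth of 1 CAD over T: (1 + 0.0511)^1 = 1.051100.
Forward (SGD per CAD) = 0.8014 × 1.015000 / 1.051100 = 0.7738759.
Invert for CAD per SGD: 1 / 0.7738759 = 1.2922.

1.2922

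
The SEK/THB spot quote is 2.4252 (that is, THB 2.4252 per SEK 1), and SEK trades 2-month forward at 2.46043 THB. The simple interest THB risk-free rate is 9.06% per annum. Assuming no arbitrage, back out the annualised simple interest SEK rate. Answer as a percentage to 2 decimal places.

T = 2/12 years.
F/S = 2.46043/2.4252 = 1.0145266 = (growth of THB) / (growth of SEK).
THB growth factor: 1 + 0.0906×2/12 = 1.015100.
Hence g_SEK = 1.0005652.
r = (1.0005652 − 1)/(2/12) = 0.003391 → 0.34%.

0.34%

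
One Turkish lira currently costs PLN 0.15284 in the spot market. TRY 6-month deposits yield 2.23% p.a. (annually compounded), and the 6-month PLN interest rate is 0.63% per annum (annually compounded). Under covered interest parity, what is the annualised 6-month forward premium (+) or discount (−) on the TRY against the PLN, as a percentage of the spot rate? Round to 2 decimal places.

T = 6/12 years.
No-arbitrage forward: 0.15284 × 1.0031451 / 1.0110885 = 0.15163925 PLN/TRY.
Annualised premium = (F − S)/S × (1/T) = (0.15163925 − 0.15284)/0.15284 ÷ (6/12) = -1.57%.

-1.57%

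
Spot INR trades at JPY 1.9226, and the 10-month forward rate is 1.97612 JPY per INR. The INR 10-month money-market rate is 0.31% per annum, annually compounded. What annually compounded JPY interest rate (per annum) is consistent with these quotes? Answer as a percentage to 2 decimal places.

T = 10/12 years.
By CIP, F/S equals the JPY-to-INR growth ratio: 1.97612/1.9226 = 1.0278373.
INR growth factor: (1 + 0.0031)^(10/12) = 1.0025827.
That pins the JPY growth at 1.0304919.
r = 1.0304919^(12/10) − 1 = 0.036701 → 3.67%.

3.67%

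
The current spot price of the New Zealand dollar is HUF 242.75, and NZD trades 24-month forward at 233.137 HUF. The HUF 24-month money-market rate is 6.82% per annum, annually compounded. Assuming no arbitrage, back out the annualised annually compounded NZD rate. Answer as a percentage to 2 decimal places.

T = 2 years.
F/S = 233.137/242.75 = 0.9603996 = (growth of HUF) / (growth of NZD).
The HUF side grows by (1 + 0.0682)^2 = 1.1410512.
That pins the NZD growth at 1.1881005.
Annualise: 1.1881005^(1/2) − 1 = 0.090000 = 9.00%.

9.00%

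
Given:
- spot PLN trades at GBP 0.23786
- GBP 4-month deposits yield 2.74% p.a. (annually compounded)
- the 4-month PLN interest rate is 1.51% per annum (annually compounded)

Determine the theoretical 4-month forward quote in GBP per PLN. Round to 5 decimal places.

T = 4/12 years.
Growth of 1 GBP over T: (1 + 0.0274)^(4/12) = 1.0090512.
PLN growth factor: (1 + 0.0151)^(4/12) = 1.0050082.
Forward (GBP per PLN) = 0.23786 × 1.0090512 / 1.0050082 = 0.2388169.

0.23882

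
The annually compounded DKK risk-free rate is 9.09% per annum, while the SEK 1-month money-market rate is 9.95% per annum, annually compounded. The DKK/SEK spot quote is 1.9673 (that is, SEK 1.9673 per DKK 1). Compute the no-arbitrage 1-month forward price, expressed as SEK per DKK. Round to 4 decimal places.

T = 1/12 years.
SEK growth factor: (1 + 0.0995)^(1/12) = 1.007936.
Growth of 1 DKK over T: (1 + 0.0909)^(1/12) = 1.0072766.
So F = 1.9673 × 1.007936 / 1.0072766 = 1.968588 (SEK/DKK).

1.9686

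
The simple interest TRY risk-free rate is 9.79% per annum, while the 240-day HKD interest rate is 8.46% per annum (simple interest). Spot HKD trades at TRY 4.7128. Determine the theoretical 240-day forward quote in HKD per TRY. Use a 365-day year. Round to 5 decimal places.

T = 240/365 years.
TRY growth factor: 1 + 0.0979×240/365 = 1.0643726.
HKD growth factor: 1 + 0.0846×240/365 = 1.0556274.
So F = 4.7128 × 1.0643726 / 1.0556274 = 4.751843 (TRY/HKD).
Quoted the other way: 1/4.751843 = 0.21044 HKD per TRY.

0.21044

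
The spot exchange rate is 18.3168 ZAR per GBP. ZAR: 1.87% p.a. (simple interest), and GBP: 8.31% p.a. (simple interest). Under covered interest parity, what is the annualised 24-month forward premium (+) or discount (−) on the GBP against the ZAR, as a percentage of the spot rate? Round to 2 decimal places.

T = 2 years.
CIP forward (ZAR per GBP) = 18.3168 × 1.037400/1.166200 = 16.2938161.
Annualised premium = (F − S)/S × (1/T) = (16.2938161 − 18.3168)/18.3168 ÷ 2 = -5.52%.

-5.52%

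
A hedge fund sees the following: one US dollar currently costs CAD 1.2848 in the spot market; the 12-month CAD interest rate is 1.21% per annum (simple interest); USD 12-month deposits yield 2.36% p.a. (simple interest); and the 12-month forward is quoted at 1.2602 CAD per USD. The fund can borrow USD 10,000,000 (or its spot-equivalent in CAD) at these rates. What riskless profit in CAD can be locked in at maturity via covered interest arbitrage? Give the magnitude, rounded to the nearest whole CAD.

CAD 104,054

T = 1 year.
Route A — deposit USD, sell forward: 10,000,000 × 1.023600 × 1.2602 = CAD 12,899,407.20.
Route B — convert at spot, deposit CAD: 10,000,000 × 1.2848 × 1.012100 = CAD 13,003,460.80.
The quoted forward undervalues USD, so borrow USD, convert to CAD at spot, deposit the CAD at 1.21%, and buy USD forward at 1.2602 to cover the loan.
Profit = 13,003,460.80 − 12,899,407.20 = CAD 104,054.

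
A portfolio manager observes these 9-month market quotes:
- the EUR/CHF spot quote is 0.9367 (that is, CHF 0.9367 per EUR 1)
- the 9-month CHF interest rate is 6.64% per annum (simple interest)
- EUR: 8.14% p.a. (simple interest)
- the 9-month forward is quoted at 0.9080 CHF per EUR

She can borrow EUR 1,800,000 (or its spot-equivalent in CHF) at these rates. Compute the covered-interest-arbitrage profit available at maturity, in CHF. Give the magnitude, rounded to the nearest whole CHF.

CHF 35,846

T = 9/12 years.
Route A — deposit EUR, sell forward: 1,800,000 × 1.061050 × 0.9080 = CHF 1,734,180.12.
Route B — convert at spot, deposit CHF: 1,800,000 × 0.9367 × 1.049800 = CHF 1,770,025.79.
The quoted forward undervalues EUR, so borrow EUR, convert to CHF at spot, deposit the CHF at 6.64%, and buy EUR forward at 0.9080 to cover the loan.
Arbitrage profit = |1,734,180.12 − 1,770,025.79| = CHF 35,846.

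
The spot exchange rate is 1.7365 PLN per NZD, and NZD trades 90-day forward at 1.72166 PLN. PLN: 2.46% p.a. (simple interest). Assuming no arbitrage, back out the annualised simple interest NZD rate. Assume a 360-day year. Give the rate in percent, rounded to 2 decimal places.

5.93%

T = 90/360 years.
By CIP, F/S equals the PLN-to-NZD growth ratio: 1.72166/1.7365 = 0.9914541.
The PLN side grows by 1 + 0.0246×90/360 = 1.006150.
That pins the NZD growth at 1.0148226.
r = (1.0148226 − 1)/(90/360) = 0.059290 → 5.93%.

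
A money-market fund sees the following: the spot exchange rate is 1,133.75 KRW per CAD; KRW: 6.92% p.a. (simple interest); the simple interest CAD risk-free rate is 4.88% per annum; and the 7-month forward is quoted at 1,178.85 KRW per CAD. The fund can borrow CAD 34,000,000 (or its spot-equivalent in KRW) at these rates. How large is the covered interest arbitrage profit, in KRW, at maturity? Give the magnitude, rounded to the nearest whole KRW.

T = 7/12 years.
Keep in CAD, deliver into the forward: 34,000,000·1.028466666667·1178.85 = KRW 41,221,869,620.01.
Swap to KRW now, deposit: 34,000,000·1133.75·1.040366666667 = KRW 40,103,534,083.35.
The quoted forward overvalues CAD, so borrow KRW, buy CAD at spot, deposit the CAD at 4.88%, and sell the proceeds forward at 1,178.85.
The gap between the two covered legs is KRW 1,118,335,537.

KRW 1,118,335,537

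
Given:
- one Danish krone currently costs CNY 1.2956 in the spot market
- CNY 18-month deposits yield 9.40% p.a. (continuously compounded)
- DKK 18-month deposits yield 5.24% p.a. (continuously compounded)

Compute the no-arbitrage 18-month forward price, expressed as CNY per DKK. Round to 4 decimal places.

1.3790

T = 18/12 years.
CNY accumulates by e^(0.0940×18/12) = 1.1514246.
DKK accumulates by e^(0.0524×18/12) = 1.0817715.
So F = 1.2956 × 1.1514246 / 1.0817715 = 1.379021 (CNY/DKK).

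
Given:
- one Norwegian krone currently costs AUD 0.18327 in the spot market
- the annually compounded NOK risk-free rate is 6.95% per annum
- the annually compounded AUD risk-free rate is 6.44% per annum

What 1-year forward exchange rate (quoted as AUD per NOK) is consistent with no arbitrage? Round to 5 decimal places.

0.18240

T = 1 year.
Growth of 1 AUD over T: (1 + 0.0644)^1 = 1.064400.
Growth of 1 NOK over T: (1 + 0.0695)^1 = 1.069500.
So F = 0.18327 × 1.064400 / 1.069500 = 0.1823961 (AUD/NOK).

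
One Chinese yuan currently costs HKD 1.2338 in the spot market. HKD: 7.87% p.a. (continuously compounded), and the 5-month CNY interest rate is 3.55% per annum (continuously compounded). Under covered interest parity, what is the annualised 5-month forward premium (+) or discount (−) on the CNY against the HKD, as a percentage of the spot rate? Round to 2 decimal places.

T = 5/12 years.
No-arbitrage forward: 1.2338 × 1.0333352 / 1.0149016 = 1.2562094 HKD/CNY.
(F − S)/S ÷ T = (1.2562094 − 1.2338)/1.2338/(5/12) = 0.043591 → 4.36%.

+4.36%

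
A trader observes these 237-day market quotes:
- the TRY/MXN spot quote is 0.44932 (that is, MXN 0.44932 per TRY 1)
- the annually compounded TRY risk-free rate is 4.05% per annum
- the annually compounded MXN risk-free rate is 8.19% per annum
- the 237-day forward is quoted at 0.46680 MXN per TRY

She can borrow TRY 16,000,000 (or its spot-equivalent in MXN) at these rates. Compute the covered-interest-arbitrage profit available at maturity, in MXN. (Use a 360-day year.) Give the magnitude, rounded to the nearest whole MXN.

T = 237/360 years.
Keep in TRY, deliver into the forward: 16,000,000·1.026481293·0.46680 = MXN 7,666,583.48.
Swap to MXN now, deposit: 16,000,000·0.44932·1.053189501 = MXN 7,571,505.71.
The quoted forward overvalues TRY, so borrow MXN, buy TRY at spot, deposit the TRY at 4.05%, and sell the proceeds forward at 0.46680.
Profit = 7,666,583.48 − 7,571,505.71 = MXN 95,078.

MXN 95,078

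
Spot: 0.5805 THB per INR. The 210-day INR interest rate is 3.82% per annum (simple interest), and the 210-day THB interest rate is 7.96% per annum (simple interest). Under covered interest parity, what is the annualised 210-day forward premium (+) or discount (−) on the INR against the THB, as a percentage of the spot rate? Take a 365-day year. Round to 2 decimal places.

T = 210/365 years.
F = S · g_THB/g_INR = 0.5805 × 1.0457973/1.0219781 = 0.5940297.
Annualised premium = (F − S)/S × (1/T) = (0.5940297 − 0.5805)/0.5805 ÷ (210/365) = 4.05%.

+4.05%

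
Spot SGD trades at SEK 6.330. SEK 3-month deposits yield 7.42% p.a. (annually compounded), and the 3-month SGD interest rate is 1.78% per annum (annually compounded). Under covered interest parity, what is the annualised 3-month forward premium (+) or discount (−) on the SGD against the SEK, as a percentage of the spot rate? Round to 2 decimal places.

+5.43%

T = 3/12 years.
F = S · g_SEK/g_SGD = 6.33 × 1.0180551/1.0044206 = 6.415927.
(F − S)/S ÷ T = (6.415927 − 6.33)/6.33/(3/12) = 0.054298 → 5.43%.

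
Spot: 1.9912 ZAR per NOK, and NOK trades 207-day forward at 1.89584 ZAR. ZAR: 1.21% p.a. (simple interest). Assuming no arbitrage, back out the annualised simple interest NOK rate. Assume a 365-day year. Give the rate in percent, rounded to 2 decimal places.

T = 207/365 years.
By CIP, F/S equals the ZAR-to-NOK growth ratio: 1.89584/1.9912 = 0.9521093.
ZAR growth factor: 1 + 0.0121×207/365 = 1.0068622.
Hence g_NOK = 1.0575069.
(1.0575069 − 1)/T = 0.101401, i.e. 10.14%.

10.14%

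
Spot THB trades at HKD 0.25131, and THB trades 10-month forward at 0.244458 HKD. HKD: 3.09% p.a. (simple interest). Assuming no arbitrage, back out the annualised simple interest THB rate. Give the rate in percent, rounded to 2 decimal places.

T = 10/12 years.
CIP gives F = S · g_HKD/g_THB, so g_HKD/g_THB = 0.244458/0.25131 = 0.9727349.
The HKD side grows by 1 + 0.0309×10/12 = 1.025750.
That pins the THB growth at 1.0545011.
r = (1.0545011 − 1)/(10/12) = 0.065401 → 6.54%.

6.54%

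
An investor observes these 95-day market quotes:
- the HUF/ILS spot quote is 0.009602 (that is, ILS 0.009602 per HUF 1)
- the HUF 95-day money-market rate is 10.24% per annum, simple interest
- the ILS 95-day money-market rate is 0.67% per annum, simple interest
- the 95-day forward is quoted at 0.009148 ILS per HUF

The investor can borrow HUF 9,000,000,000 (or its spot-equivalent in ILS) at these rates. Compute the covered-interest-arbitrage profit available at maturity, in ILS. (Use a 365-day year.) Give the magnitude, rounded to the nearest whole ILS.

T = 95/365 years.
Route A — deposit HUF, sell forward: 9,000,000,000 × 1.0266520548 × 0.009148 = ILS 84,526,316.98.
Route B — convert at spot, deposit ILS: 9,000,000,000 × 0.009602 × 1.0017438356 = ILS 86,568,698.78.
The quoted forward undervalues HUF, so borrow HUF, convert to ILS at spot, deposit the ILS at 0.67%, and buy HUF forward at 0.009148 to cover the loan.
Profit = 86,568,698.78 − 84,526,316.98 = ILS 2,042,382.

ILS 2,042,382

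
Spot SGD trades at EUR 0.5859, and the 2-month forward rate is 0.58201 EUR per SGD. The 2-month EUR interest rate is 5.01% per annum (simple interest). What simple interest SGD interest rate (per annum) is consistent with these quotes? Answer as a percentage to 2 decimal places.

9.05%

T = 2/12 years.
CIP gives F = S · g_EUR/g_SGD, so g_EUR/g_SGD = 0.58201/0.5859 = 0.9933606.
EUR growth factor: 1 + 0.0501×2/12 = 1.008350.
Hence g_SGD = 1.0150896.
r = (1.0150896 − 1)/(2/12) = 0.090538 → 9.05%.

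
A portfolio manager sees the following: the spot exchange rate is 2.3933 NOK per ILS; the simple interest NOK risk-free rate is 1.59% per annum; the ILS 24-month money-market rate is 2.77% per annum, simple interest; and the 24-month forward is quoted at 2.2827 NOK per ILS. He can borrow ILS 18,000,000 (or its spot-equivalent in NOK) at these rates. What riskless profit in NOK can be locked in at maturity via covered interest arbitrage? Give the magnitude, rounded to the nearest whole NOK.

T = 2 years.
Route A — deposit ILS, sell forward: 18,000,000 × 1.055400 × 2.2827 = NOK 43,364,908.44.
Route B — convert at spot, deposit NOK: 18,000,000 × 2.3933 × 1.031800 = NOK 44,449,324.92.
The quoted forward undervalues ILS, so borrow ILS, convert to NOK at spot, deposit the NOK at 1.59%, and buy ILS forward at 2.2827 to cover the loan.
Profit = 44,449,324.92 − 43,364,908.44 = NOK 1,084,416.

NOK 1,084,416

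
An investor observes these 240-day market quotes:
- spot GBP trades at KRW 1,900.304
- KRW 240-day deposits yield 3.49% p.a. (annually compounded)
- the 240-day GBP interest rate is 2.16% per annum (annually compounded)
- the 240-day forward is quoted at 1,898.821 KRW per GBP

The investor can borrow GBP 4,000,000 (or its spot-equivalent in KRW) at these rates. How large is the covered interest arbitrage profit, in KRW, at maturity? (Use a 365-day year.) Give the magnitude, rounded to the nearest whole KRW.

T = 240/365 years.
Keep in GBP, deliver into the forward: 4,000,000·1.014150710462·1898.821 = KRW 7,702,762,664.76.
Swap to KRW now, deposit: 4,000,000·1900.304·1.022812906605 = KRW 7,774,621,830.69.
The quoted forward undervalues GBP, so borrow GBP, convert to KRW at spot, deposit the KRW at 3.49%, and buy GBP forward at 1,898.821 to cover the loan.
The gap between the two covered legs is KRW 71,859,166.

KRW 71,859,166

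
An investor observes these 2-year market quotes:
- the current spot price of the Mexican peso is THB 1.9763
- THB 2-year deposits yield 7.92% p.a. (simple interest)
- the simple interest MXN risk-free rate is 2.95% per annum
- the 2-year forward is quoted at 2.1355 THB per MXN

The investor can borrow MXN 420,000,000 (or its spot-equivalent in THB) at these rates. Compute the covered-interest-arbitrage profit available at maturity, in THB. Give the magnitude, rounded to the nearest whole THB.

T = 2 years.
Keep in MXN, deliver into the forward: 420,000,000·1.059000·2.1355 = THB 949,827,690.00.
Swap to THB now, deposit: 420,000,000·1.9763·1.158400 = THB 961,525,286.40.
The quoted forward undervalues MXN, so borrow MXN, convert to THB at spot, deposit the THB at 7.92%, and buy MXN forward at 2.1355 to cover the loan.
Arbitrage profit = |949,827,690.00 − 961,525,286.40| = THB 11,697,596.

THB 11,697,596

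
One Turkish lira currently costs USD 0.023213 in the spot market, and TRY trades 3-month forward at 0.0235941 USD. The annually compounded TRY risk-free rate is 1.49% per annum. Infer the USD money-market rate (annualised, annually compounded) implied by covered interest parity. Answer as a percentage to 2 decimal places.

8.32%

T = 3/12 years.
F/S = 0.0235941/0.023213 = 1.0164175 = (growth of USD) / (growth of TRY).
The TRY side grows by (1 + 0.0149)^(3/12) = 1.0037044.
Hence g_USD = 1.0201827.
r = 1.0201827^(12/3) − 1 = 0.083208 → 8.32%.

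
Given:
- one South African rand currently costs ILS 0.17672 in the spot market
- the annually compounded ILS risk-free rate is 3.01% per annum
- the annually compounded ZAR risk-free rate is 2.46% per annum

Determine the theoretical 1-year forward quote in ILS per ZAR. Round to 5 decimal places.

T = 1 year.
Growth of 1 ILS over T: (1 + 0.0301)^1 = 1.030100.
ZAR accumulates by (1 + 0.0246)^1 = 1.024600.
Forward (ILS per ZAR) = 0.17672 × 1.030100 / 1.024600 = 0.1776686.

0.17767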